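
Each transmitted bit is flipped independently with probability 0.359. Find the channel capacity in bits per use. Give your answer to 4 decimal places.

Binary symmetric channel: C = 1 − h₂(ε) where h₂ is the binary entropy function.
h₂(0.359) = −0.359·log₂0.359 − 0.641·log₂0.641 = 0.9418.
C = 1 − 0.9418 = 0.0582 bits per channel use.

0.0582 bits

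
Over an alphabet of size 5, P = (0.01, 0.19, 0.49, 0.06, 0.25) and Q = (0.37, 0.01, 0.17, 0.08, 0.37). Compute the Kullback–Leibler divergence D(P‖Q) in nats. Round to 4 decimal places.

D(P‖Q) = Σ p·ln(p/q).
  0.01·ln(0.01/0.37) = -0.03611
  0.19·ln(0.19/0.01) = 0.55944
  0.49·ln(0.49/0.17) = 0.51872
  0.06·ln(0.06/0.08) = -0.01726
  0.25·ln(0.25/0.37) = -0.09801
D(P‖Q) = 0.9268 nats.

0.9268 nats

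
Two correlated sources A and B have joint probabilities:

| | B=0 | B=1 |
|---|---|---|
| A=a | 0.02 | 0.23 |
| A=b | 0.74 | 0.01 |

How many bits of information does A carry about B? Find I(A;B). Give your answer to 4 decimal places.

Marginals: p(A) = (0.2500, 0.7500), p(B) = (0.7600, 0.2400).
I(A;B) = Σ p(x,y)·log₂[p(x,y)/(p(x)p(y))].
  (a,0): 0.02·log₂(0.1053) = -0.06496
  (a,1): 0.23·log₂(3.8333) = 0.44588
  (b,0): 0.74·log₂(1.2982) = 0.27866
  (b,1): 0.01·log₂(0.0556) = -0.04170
Sum = 0.6179 bits.

0.6179 bits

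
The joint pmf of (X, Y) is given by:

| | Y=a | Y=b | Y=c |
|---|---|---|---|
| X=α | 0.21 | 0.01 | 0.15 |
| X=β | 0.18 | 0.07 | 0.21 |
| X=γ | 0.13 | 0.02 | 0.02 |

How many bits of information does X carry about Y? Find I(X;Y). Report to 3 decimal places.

0.089 bits

Marginals: p(X) = (0.3700, 0.4600, 0.1700), p(Y) = (0.5200, 0.1000, 0.3800).
I(X;Y) = H(X) + H(Y) − H(X,Y).
H(X) = 1.4807, H(Y) = 1.3532, H(X,Y) = 2.7449.
I(X;Y) = 1.4807 + 1.3532 − 2.7449 = 0.089 bits.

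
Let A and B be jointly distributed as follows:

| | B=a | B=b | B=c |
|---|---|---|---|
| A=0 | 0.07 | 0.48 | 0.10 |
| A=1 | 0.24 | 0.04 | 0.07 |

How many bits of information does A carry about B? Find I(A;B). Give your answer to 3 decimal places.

Marginals: p(A) = (0.6500, 0.3500), p(B) = (0.3100, 0.5200, 0.1700).
I(A;B) = Σ p(x,y)·log₂[p(x,y)/(p(x)p(y))].
  (0,a): 0.07·log₂(0.3474) = -0.1068
  (0,b): 0.48·log₂(1.4201) = 0.2429
  (0,c): 0.10·log₂(0.9050) = -0.0144
  (1,a): 0.24·log₂(2.2120) = 0.2749
  (1,b): 0.04·log₂(0.2198) = -0.0874
  (1,c): 0.07·log₂(1.1765) = 0.0164
Sum = 0.326 bits.

0.326 bits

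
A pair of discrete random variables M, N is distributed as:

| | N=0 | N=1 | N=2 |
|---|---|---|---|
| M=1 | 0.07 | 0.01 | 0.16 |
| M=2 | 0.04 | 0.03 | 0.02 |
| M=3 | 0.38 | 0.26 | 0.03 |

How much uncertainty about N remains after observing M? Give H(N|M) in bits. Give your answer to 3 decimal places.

1.202 bits

Chain rule: H(N|M) = H(M,N) − H(M).
Marginals: p(M) = (0.2400, 0.0900, 0.6700), p(N) = (0.4900, 0.3000, 0.2100).
H(M,N) = 2.3959 bits; H(M) = 1.1939 bits.
H(N|M) = 2.3959 − 1.1939 = 1.202 bits.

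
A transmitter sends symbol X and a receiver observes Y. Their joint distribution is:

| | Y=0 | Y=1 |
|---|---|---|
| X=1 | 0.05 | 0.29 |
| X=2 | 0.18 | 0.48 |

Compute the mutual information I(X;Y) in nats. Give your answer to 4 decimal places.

Marginals: p(X) = (0.3400, 0.6600), p(Y) = (0.2300, 0.7700).
I(X;Y) = Σ p(x,y)·ln[p(x,y)/(p(x)p(y))].
  (1,0): 0.05·ln(0.6394) = -0.02236
  (1,1): 0.29·ln(1.1077) = 0.02967
  (2,0): 0.18·ln(1.1858) = 0.03067
  (2,1): 0.48·ln(0.9445) = -0.02740
Sum = 0.0106 nats.

0.0106 nats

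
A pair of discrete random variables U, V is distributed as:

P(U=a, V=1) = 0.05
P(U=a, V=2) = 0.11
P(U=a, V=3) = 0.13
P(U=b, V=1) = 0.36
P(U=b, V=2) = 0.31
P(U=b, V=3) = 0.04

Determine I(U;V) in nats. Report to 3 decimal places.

0.116 nats

Marginals: p(U) = (0.2900, 0.7100), p(V) = (0.4100, 0.4200, 0.1700).
I(U;V) = H(U) + H(V) − H(U,V).
H(U) = 0.6022, H(V) = 1.0311, H(U,V) = 1.5174.
I(U;V) = 0.6022 + 1.0311 − 1.5174 = 0.116 nats.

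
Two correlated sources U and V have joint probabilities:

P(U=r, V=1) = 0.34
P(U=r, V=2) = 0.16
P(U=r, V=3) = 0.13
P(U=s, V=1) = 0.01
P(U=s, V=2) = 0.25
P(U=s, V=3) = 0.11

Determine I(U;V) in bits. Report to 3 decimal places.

Marginals: p(U) = (0.6300, 0.3700), p(V) = (0.3500, 0.4100, 0.2400).
I(U;V) = Σ p(x,y)·log₂[p(x,y)/(p(x)p(y))].
  (r,1): 0.34·log₂(1.5420) = 0.2124
  (r,2): 0.16·log₂(0.6194) = -0.1106
  (r,3): 0.13·log₂(0.8598) = -0.0283
  (s,1): 0.01·log₂(0.0772) = -0.0369
  (s,2): 0.25·log₂(1.6480) = 0.1802
  (s,3): 0.11·log₂(1.2387) = 0.0340
Sum = 0.251 bits.

0.251 bits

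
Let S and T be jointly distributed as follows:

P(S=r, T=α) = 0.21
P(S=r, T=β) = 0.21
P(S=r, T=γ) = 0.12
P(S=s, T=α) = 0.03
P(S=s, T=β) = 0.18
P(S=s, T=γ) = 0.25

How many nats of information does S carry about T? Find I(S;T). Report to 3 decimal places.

Marginals: p(S) = (0.5400, 0.4600), p(T) = (0.2400, 0.3900, 0.3700).
I(S;T) = Σ p(x,y)·ln[p(x,y)/(p(x)p(y))].
  (r,α): 0.21·ln(1.6204) = 0.1014
  (r,β): 0.21·ln(0.9972) = -0.0006
  (r,γ): 0.12·ln(0.6006) = -0.0612
  (s,α): 0.03·ln(0.2717) = -0.0391
  (s,β): 0.18·ln(1.0033) = 0.0006
  (s,γ): 0.25·ln(1.4689) = 0.0961
Sum = 0.097 nats.

0.097 nats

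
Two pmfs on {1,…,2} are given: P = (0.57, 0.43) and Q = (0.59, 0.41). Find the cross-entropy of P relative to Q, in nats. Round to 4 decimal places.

H(P,Q) = −Σ p·ln q.
  −0.57·ln(0.59) = 0.30075
  −0.43·ln(0.41) = 0.38339
H(P,Q) = 0.6841 nats.

0.6841 nats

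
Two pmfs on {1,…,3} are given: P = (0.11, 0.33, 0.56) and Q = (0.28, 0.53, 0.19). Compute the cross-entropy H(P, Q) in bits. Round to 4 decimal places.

1.8460 bits

H(P,Q) = −Σ p·log₂ q.
  −0.11·log₂(0.28) = 0.20202
  −0.33·log₂(0.53) = 0.30226
  −0.56·log₂(0.19) = 1.34172
H(P,Q) = 1.8460 bits.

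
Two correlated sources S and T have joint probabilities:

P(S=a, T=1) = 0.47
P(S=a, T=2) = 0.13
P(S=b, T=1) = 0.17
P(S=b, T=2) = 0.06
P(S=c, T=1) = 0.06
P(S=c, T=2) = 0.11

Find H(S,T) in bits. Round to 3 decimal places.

H(S,T) = −Σ p(x,y)·log₂ p(x,y) over all 6 cells.
  cell (a,1): −0.47·log₂0.47 = 0.5120
  cell (a,2): −0.13·log₂0.13 = 0.3826
  cell (b,1): −0.17·log₂0.17 = 0.4346
  cell (b,2): −0.06·log₂0.06 = 0.2435
  cell (c,1): −0.06·log₂0.06 = 0.2435
  cell (c,2): −0.11·log₂0.11 = 0.3503
Sum = 2.167 bits.

2.167 bits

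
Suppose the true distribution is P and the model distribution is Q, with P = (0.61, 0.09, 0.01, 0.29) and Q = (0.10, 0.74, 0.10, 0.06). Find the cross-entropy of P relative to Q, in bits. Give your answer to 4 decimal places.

H(P,Q) = −Σ p·log₂ q.
  −0.61·log₂(0.10) = 2.02638
  −0.09·log₂(0.74) = 0.03910
  −0.01·log₂(0.10) = 0.03322
  −0.29·log₂(0.06) = 1.17708
H(P,Q) = 3.2758 bits.

3.2758 bits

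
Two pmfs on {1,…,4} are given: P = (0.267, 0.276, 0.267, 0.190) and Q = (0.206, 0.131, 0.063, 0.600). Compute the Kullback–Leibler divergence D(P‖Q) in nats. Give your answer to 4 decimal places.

0.4420 nats

D(P‖Q) = Σ p·ln(p/q).
  0.267·ln(0.267/0.206) = 0.06925
  0.276·ln(0.276/0.131) = 0.20568
  0.267·ln(0.267/0.063) = 0.38558
  0.190·ln(0.190/0.600) = -0.21848
D(P‖Q) = 0.4420 nats.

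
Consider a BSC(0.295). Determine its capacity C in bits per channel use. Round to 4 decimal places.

0.1249 bits

Binary symmetric channel: C = 1 − h₂(ε) where h₂ is the binary entropy function.
h₂(0.295) = −0.295·log₂0.295 − 0.705·log₂0.705 = 0.8751.
C = 1 − 0.8751 = 0.1249 bits per channel use.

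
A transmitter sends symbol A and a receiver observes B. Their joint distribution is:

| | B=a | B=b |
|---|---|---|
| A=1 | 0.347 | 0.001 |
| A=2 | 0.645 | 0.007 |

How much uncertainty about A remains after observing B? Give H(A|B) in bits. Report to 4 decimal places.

0.9308 bits

Marginals: p(A) = (0.3480, 0.6520), p(B) = (0.9920, 0.0080).
H(A|B) = Σ p(B) · H(A|B=·).
  B=a: p=0.9920, H(A|B=a) = 0.9339
  B=b: p=0.0080, H(A|B=b) = 0.5436
Weighted sum = 0.9308 bits.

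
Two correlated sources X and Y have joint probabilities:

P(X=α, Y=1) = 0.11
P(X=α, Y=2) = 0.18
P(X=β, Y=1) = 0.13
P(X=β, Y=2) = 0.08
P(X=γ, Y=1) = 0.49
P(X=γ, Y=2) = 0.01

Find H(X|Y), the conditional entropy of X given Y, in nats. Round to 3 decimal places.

0.831 nats

Marginals: p(X) = (0.2900, 0.2100, 0.5000), p(Y) = (0.7300, 0.2700).
H(X|Y) = Σ p(Y) · H(X|Y=·).
  Y=1: p=0.7300, H(X|Y=1) = 0.8600
  Y=2: p=0.2700, H(X|Y=2) = 0.7528
Weighted sum = 0.831 nats.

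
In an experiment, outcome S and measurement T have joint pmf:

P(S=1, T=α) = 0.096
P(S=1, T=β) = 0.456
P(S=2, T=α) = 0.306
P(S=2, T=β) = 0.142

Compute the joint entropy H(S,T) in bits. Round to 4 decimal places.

H(S,T) = −Σ p(x,y)·log₂ p(x,y) over all 4 cells.
  cell (1,α): −0.096·log₂0.096 = 0.32456
  cell (1,β): −0.456·log₂0.456 = 0.51660
  cell (2,α): −0.306·log₂0.306 = 0.52277
  cell (2,β): −0.142·log₂0.142 = 0.39988
Sum = 1.7638 bits.

1.7638 bits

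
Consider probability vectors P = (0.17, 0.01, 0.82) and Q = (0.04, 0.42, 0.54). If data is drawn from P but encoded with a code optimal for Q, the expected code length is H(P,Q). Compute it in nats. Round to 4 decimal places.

H(P,Q) = −Σ p·ln q.
  −0.17·ln(0.04) = 0.54721
  −0.01·ln(0.42) = 0.00868
  −0.82·ln(0.54) = 0.50527
H(P,Q) = 1.0612 nats.

1.0612 nats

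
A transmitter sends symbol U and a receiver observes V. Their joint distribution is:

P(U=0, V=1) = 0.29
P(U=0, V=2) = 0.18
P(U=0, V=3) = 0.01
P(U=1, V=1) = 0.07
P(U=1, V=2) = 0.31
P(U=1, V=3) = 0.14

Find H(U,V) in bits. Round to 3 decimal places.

2.219 bits

H(U,V) = −Σ p(x,y)·log₂ p(x,y) over all 6 cells.
  cell (0,1): −0.29·log₂0.29 = 0.5179
  cell (0,2): −0.18·log₂0.18 = 0.4453
  cell (0,3): −0.01·log₂0.01 = 0.0664
  cell (1,1): −0.07·log₂0.07 = 0.2686
  cell (1,2): −0.31·log₂0.31 = 0.5238
  cell (1,3): −0.14·log₂0.14 = 0.3971
Sum = 2.219 bits.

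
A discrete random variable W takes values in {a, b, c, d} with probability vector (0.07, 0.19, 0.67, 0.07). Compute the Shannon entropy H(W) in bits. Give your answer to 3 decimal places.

1.379 bits

H(W) = −Σ p·log₂ p.
  −(0.07)·log₂(0.07) = 0.2686
  −(0.19)·log₂(0.19) = 0.4552
  −(0.67)·log₂(0.67) = 0.3871
  −(0.07)·log₂(0.07) = 0.2686
Sum: 0.2686 + 0.4552 + 0.3871 + 0.2686 = 1.379 bits.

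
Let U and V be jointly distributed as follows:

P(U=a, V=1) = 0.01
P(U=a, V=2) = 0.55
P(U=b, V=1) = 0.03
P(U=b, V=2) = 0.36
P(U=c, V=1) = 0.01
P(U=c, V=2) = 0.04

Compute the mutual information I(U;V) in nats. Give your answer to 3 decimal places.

0.018 nats

Marginals: p(U) = (0.5600, 0.3900, 0.0500), p(V) = (0.0500, 0.9500).
I(U;V) = Σ p(x,y)·ln[p(x,y)/(p(x)p(y))].
  (a,1): 0.01·ln(0.3571) = -0.0103
  (a,2): 0.55·ln(1.0338) = 0.0183
  (b,1): 0.03·ln(1.5385) = 0.0129
  (b,2): 0.36·ln(0.9717) = -0.0103
  (c,1): 0.01·ln(4.0000) = 0.0139
  (c,2): 0.04·ln(0.8421) = -0.0069
Sum = 0.018 nats.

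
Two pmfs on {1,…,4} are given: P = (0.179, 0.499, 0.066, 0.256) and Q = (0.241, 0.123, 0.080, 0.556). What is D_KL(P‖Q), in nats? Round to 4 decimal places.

0.4343 nats

D(P‖Q) = Σ p·ln(p/q).
  0.179·ln(0.179/0.241) = -0.05324
  0.499·ln(0.499/0.123) = 0.69881
  0.066·ln(0.066/0.080) = -0.01270
  0.256·ln(0.256/0.556) = -0.19855
D(P‖Q) = 0.4343 nats.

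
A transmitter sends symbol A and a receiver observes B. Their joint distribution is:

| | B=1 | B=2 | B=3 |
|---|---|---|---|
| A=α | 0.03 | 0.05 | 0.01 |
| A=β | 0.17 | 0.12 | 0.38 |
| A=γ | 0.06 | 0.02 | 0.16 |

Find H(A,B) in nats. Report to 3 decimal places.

1.765 nats

H(A,B) = −Σ p(x,y)·ln p(x,y) over all 9 cells.
  cell (α,1): −0.03·ln0.03 = 0.1052
  cell (α,2): −0.05·ln0.05 = 0.1498
  cell (α,3): −0.01·ln0.01 = 0.0461
  cell (β,1): −0.17·ln0.17 = 0.3012
  cell (β,2): −0.12·ln0.12 = 0.2544
  cell (β,3): −0.38·ln0.38 = 0.3677
  cell (γ,1): −0.06·ln0.06 = 0.1688
  cell (γ,2): −0.02·ln0.02 = 0.0782
  cell (γ,3): −0.16·ln0.16 = 0.2932
Sum = 1.765 nats.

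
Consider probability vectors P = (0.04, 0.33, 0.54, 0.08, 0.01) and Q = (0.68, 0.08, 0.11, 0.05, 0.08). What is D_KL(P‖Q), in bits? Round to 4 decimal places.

1.7749 bits

D(P‖Q) = Σ p·log₂(p/q).
  0.04·log₂(0.04/0.68) = -0.16350
  0.33·log₂(0.33/0.08) = 0.67465
  0.54·log₂(0.54/0.11) = 1.23955
  0.08·log₂(0.08/0.05) = 0.05425
  0.01·log₂(0.01/0.08) = -0.03000
D(P‖Q) = 1.7749 bits.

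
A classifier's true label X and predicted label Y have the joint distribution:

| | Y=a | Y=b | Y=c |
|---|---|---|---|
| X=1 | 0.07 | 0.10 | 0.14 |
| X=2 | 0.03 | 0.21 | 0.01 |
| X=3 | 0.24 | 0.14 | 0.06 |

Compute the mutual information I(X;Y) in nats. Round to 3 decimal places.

0.168 nats

Marginals: p(X) = (0.3100, 0.2500, 0.4400), p(Y) = (0.3400, 0.4500, 0.2100).
I(X;Y) = Σ p(x,y)·ln[p(x,y)/(p(x)p(y))].
  (1,a): 0.07·ln(0.6641) = -0.0286
  (1,b): 0.10·ln(0.7168) = -0.0333
  (1,c): 0.14·ln(2.1505) = 0.1072
  (2,a): 0.03·ln(0.3529) = -0.0312
  (2,b): 0.21·ln(1.8667) = 0.1311
  (2,c): 0.01·ln(0.1905) = -0.0166
  (3,a): 0.24·ln(1.6043) = 0.1134
  (3,b): 0.14·ln(0.7071) = -0.0485
  (3,c): 0.06·ln(0.6494) = -0.0259
Sum = 0.168 nats.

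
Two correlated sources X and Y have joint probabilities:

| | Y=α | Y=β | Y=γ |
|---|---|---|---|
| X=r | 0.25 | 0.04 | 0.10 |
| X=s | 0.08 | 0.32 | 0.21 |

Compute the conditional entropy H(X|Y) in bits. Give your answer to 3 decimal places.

Marginals: p(X) = (0.3900, 0.6100), p(Y) = (0.3300, 0.3600, 0.3100).
H(X|Y) = Σ p(Y) · H(X|Y=·).
  Y=α: p=0.3300, H(X|Y=α) = 0.7990
  Y=β: p=0.3600, H(X|Y=β) = 0.5033
  Y=γ: p=0.3100, H(X|Y=γ) = 0.9072
Weighted sum = 0.726 bits.

0.726 bits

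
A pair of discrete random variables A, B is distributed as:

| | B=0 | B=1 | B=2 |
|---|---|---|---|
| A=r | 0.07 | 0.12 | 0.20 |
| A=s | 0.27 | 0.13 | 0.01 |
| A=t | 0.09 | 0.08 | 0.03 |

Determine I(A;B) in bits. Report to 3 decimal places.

0.252 bits

Marginals: p(A) = (0.3900, 0.4100, 0.2000), p(B) = (0.4300, 0.3300, 0.2400).
I(A;B) = Σ p(x,y)·log₂[p(x,y)/(p(x)p(y))].
  (r,0): 0.07·log₂(0.4174) = -0.0882
  (r,1): 0.12·log₂(0.9324) = -0.0121
  (r,2): 0.20·log₂(2.1368) = 0.2191
  (s,0): 0.27·log₂(1.5315) = 0.1660
  (s,1): 0.13·log₂(0.9608) = -0.0075
  (s,2): 0.01·log₂(0.1016) = -0.0330
  (t,0): 0.09·log₂(1.0465) = 0.0059
  (t,1): 0.08·log₂(1.2121) = 0.0222
  (t,2): 0.03·log₂(0.6250) = -0.0203
Sum = 0.252 bits.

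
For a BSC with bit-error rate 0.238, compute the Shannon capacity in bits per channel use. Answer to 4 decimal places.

0.2083 bits

Binary symmetric channel: C = 1 − h₂(ε) where h₂ is the binary entropy function.
h₂(0.238) = −0.238·log₂0.238 − 0.762·log₂0.762 = 0.7917.
C = 1 − 0.7917 = 0.2083 bits per channel use.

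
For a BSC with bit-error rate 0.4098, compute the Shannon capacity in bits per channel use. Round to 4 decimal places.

0.0236 bits

Binary symmetric channel: C = 1 − h₂(ε) where h₂ is the binary entropy function.
h₂(0.4098) = −0.4098·log₂0.4098 − 0.5902·log₂0.5902 = 0.9764.
C = 1 − 0.9764 = 0.0236 bits per channel use.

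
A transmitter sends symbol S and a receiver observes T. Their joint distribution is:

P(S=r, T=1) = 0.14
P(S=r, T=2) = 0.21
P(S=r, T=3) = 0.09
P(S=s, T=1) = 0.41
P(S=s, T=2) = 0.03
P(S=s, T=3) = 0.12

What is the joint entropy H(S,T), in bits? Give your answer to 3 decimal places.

2.229 bits

H(S,T) = −Σ p(x,y)·log₂ p(x,y) over all 6 cells.
  cell (r,1): −0.14·log₂0.14 = 0.3971
  cell (r,2): −0.21·log₂0.21 = 0.4728
  cell (r,3): −0.09·log₂0.09 = 0.3127
  cell (s,1): −0.41·log₂0.41 = 0.5274
  cell (s,2): −0.03·log₂0.03 = 0.1518
  cell (s,3): −0.12·log₂0.12 = 0.3671
Sum = 2.229 bits.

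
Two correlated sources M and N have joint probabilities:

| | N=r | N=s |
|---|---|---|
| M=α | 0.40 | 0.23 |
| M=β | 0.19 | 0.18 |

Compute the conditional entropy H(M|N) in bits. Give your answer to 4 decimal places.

Marginals: p(M) = (0.6300, 0.3700), p(N) = (0.5900, 0.4100).
H(M|N) = Σ p(N) · H(M|N=·).
  N=r: p=0.5900, H(M|N=r) = 0.9066
  N=s: p=0.4100, H(M|N=s) = 0.9892
Weighted sum = 0.9405 bits.

0.9405 bits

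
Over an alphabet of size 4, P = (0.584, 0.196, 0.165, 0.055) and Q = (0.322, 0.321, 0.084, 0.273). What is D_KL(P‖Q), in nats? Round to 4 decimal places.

D(P‖Q) = Σ p·ln(p/q).
  0.584·ln(0.584/0.322) = 0.34768
  0.196·ln(0.196/0.321) = -0.09669
  0.165·ln(0.165/0.084) = 0.11140
  0.055·ln(0.055/0.273) = -0.08812
D(P‖Q) = 0.2743 nats.

0.2743 nats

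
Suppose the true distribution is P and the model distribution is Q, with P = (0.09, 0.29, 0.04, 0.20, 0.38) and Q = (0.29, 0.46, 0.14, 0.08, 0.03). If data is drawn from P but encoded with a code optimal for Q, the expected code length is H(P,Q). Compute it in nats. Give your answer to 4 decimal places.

H(P,Q) = −Σ p·ln q.
  −0.09·ln(0.29) = 0.11141
  −0.29·ln(0.46) = 0.22519
  −0.04·ln(0.14) = 0.07864
  −0.20·ln(0.08) = 0.50515
  −0.38·ln(0.03) = 1.33249
H(P,Q) = 2.2529 nats.

2.2529 nats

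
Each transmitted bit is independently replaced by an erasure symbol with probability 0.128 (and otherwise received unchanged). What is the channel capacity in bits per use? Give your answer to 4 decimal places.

0.8720 bits

Binary erasure channel: capacity C = 1 − ε.
C = 1 − 0.128 = 0.8720 bits per channel use.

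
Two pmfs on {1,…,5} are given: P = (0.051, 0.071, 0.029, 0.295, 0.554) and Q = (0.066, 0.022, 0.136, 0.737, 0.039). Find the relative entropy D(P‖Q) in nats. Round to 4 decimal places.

1.2252 nats

D(P‖Q) = Σ p·ln(p/q).
  0.051·ln(0.051/0.066) = -0.01315
  0.071·ln(0.071/0.022) = 0.08319
  0.029·ln(0.029/0.136) = -0.04482
  0.295·ln(0.295/0.737) = -0.27011
  0.554·ln(0.554/0.039) = 1.47010
D(P‖Q) = 1.2252 nats.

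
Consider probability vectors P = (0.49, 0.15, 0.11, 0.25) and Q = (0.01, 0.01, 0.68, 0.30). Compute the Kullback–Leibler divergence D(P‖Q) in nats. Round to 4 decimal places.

2.0672 nats

D(P‖Q) = Σ p·ln(p/q).
  0.49·ln(0.49/0.01) = 1.90699
  0.15·ln(0.15/0.01) = 0.40621
  0.11·ln(0.11/0.68) = -0.20038
  0.25·ln(0.25/0.30) = -0.04558
D(P‖Q) = 2.0672 nats.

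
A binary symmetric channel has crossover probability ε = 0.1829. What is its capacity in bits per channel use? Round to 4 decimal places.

Binary symmetric channel: C = 1 − h₂(ε) where h₂ is the binary entropy function.
h₂(0.1829) = −0.1829·log₂0.1829 − 0.8171·log₂0.8171 = 0.6864.
C = 1 − 0.6864 = 0.3136 bits per channel use.

0.3136 bits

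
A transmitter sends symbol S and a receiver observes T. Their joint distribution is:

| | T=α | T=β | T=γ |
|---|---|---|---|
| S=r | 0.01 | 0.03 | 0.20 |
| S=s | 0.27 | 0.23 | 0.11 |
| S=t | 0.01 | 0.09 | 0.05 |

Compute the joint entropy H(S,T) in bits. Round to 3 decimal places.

2.626 bits

H(S,T) = −Σ p(x,y)·log₂ p(x,y) over all 9 cells.
  cell (r,α): −0.01·log₂0.01 = 0.0664
  cell (r,β): −0.03·log₂0.03 = 0.1518
  cell (r,γ): −0.20·log₂0.20 = 0.4644
  cell (s,α): −0.27·log₂0.27 = 0.5100
  cell (s,β): −0.23·log₂0.23 = 0.4877
  cell (s,γ): −0.11·log₂0.11 = 0.3503
  cell (t,α): −0.01·log₂0.01 = 0.0664
  cell (t,β): −0.09·log₂0.09 = 0.3127
  cell (t,γ): −0.05·log₂0.05 = 0.2161
Sum = 2.626 bits.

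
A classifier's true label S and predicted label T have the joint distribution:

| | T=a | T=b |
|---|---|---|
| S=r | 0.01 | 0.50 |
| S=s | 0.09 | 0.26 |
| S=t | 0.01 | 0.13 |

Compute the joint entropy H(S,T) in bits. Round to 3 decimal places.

H(S,T) = −Σ p(x,y)·log₂ p(x,y) over all 6 cells.
  cell (r,a): −0.01·log₂0.01 = 0.0664
  cell (r,b): −0.50·log₂0.50 = 0.5000
  cell (s,a): −0.09·log₂0.09 = 0.3127
  cell (s,b): −0.26·log₂0.26 = 0.5053
  cell (t,a): −0.01·log₂0.01 = 0.0664
  cell (t,b): −0.13·log₂0.13 = 0.3826
Sum = 1.833 bits.

1.833 bits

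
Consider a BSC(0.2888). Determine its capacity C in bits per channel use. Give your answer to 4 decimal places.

Binary symmetric channel: C = 1 − h₂(ε) where h₂ is the binary entropy function.
h₂(0.2888) = −0.2888·log₂0.2888 − 0.7112·log₂0.7112 = 0.8672.
C = 1 − 0.8672 = 0.1328 bits per channel use.

0.1328 bits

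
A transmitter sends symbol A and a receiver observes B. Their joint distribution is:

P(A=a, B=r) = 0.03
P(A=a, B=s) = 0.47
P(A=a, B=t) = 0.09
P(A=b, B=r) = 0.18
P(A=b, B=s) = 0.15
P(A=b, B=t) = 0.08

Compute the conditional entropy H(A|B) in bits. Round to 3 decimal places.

0.789 bits

Marginals: p(A) = (0.5900, 0.4100), p(B) = (0.2100, 0.6200, 0.1700).
H(A|B) = Σ p(B) · H(A|B=·).
  B=r: p=0.2100, H(A|B=r) = 0.5917
  B=s: p=0.6200, H(A|B=s) = 0.7982
  B=t: p=0.1700, H(A|B=t) = 0.9975
Weighted sum = 0.789 bits.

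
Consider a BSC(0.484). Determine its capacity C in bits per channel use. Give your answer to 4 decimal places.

Binary symmetric channel: C = 1 − h₂(ε) where h₂ is the binary entropy function.
h₂(0.484) = −0.484·log₂0.484 − 0.516·log₂0.516 = 0.9993.
C = 1 − 0.9993 = 0.0007 bits per channel use.

0.0007 bits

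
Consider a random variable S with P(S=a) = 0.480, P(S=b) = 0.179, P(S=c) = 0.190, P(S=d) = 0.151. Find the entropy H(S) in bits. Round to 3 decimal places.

H(S) = −Σ p·log₂ p.
  −(0.480)·log₂(0.480) = 0.5083
  −(0.179)·log₂(0.179) = 0.4443
  −(0.190)·log₂(0.190) = 0.4552
  −(0.151)·log₂(0.151) = 0.4118
Sum: 0.5083 + 0.4443 + 0.4552 + 0.4118 = 1.820 bits.

1.820 bits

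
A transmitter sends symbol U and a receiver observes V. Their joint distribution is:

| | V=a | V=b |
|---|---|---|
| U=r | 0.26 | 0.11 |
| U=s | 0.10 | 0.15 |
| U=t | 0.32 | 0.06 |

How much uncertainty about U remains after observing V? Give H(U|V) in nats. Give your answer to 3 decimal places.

Chain rule: H(U|V) = H(U,V) − H(V).
Marginals: p(U) = (0.3700, 0.2500, 0.3800), p(V) = (0.6800, 0.3200).
H(U,V) = 1.6413 nats; H(V) = 0.6269 nats.
H(U|V) = 1.6413 − 0.6269 = 1.014 nats.

1.014 nats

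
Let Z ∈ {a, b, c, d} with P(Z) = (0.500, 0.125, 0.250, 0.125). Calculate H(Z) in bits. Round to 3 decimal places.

H(Z) = −Σ p·log₂ p.
  −(0.500)·log₂(0.500) = 0.5000
  −(0.125)·log₂(0.125) = 0.3750
  −(0.250)·log₂(0.250) = 0.5000
  −(0.125)·log₂(0.125) = 0.3750
Sum: 0.5000 + 0.3750 + 0.5000 + 0.3750 = 1.750 bits.

1.750 bits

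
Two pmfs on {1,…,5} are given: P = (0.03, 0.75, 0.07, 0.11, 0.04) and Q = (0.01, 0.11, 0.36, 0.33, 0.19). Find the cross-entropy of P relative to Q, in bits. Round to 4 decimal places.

H(P,Q) = −Σ p·log₂ q.
  −0.03·log₂(0.01) = 0.19932
  −0.75·log₂(0.11) = 2.38832
  −0.07·log₂(0.36) = 0.10318
  −0.11·log₂(0.33) = 0.17594
  −0.04·log₂(0.19) = 0.09584
H(P,Q) = 2.9626 bits.

2.9626 bits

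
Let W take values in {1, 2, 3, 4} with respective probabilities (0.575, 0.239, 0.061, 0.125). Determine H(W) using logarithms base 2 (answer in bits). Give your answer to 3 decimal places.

H(W) = −Σ p·log₂ p.
  −(0.575)·log₂(0.575) = 0.4591
  −(0.239)·log₂(0.239) = 0.4935
  −(0.061)·log₂(0.061) = 0.2461
  −(0.125)·log₂(0.125) = 0.3750
Sum: 0.4591 + 0.4935 + 0.2461 + 0.3750 = 1.574 bits.

1.574 bits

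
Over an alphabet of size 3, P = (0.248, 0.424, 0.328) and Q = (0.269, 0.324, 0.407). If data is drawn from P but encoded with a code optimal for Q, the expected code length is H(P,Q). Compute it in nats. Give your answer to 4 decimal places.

H(P,Q) = −Σ p·ln q.
  −0.248·ln(0.269) = 0.32563
  −0.424·ln(0.324) = 0.47785
  −0.328·ln(0.407) = 0.29485
H(P,Q) = 1.0983 nats.

1.0983 nats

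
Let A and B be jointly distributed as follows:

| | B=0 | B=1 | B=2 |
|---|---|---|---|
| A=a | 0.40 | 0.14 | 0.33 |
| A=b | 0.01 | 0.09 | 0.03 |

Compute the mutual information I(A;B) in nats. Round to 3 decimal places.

0.082 nats

Marginals: p(A) = (0.8700, 0.1300), p(B) = (0.4100, 0.2300, 0.3600).
I(A;B) = H(A) + H(B) − H(A,B).
H(A) = 0.3864, H(B) = 1.0714, H(A,B) = 1.3756.
I(A;B) = 0.3864 + 1.0714 − 1.3756 = 0.082 nats.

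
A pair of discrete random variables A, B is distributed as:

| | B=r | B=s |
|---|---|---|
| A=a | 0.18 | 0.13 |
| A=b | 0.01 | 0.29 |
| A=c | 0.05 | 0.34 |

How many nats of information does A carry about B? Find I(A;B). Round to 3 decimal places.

0.147 nats

Marginals: p(A) = (0.3100, 0.3000, 0.3900), p(B) = (0.2400, 0.7600).
I(A;B) = H(A) + H(B) − H(A,B).
H(A) = 1.0915, H(B) = 0.5511, H(A,B) = 1.4955.
I(A;B) = 1.0915 + 0.5511 − 1.4955 = 0.147 nats.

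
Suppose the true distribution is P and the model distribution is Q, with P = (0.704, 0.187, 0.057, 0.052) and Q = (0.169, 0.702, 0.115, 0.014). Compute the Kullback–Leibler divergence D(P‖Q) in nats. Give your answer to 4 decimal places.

D(P‖Q) = Σ p·ln(p/q).
  0.704·ln(0.704/0.169) = 1.00452
  0.187·ln(0.187/0.702) = -0.24737
  0.057·ln(0.057/0.115) = -0.04001
  0.052·ln(0.052/0.014) = 0.06823
D(P‖Q) = 0.7854 nats.

0.7854 nats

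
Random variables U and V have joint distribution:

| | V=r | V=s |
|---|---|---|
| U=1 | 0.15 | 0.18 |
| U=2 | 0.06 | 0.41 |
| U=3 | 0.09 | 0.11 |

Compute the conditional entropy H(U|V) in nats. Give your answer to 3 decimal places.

0.976 nats

Marginals: p(U) = (0.3300, 0.4700, 0.2000), p(V) = (0.3000, 0.7000).
H(U|V) = Σ p(V) · H(U|V=·).
  V=r: p=0.3000, H(U|V=r) = 1.0297
  V=s: p=0.7000, H(U|V=s) = 0.9534
Weighted sum = 0.976 nats.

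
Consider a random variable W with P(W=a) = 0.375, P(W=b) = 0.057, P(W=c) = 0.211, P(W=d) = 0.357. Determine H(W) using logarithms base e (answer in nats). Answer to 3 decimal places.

1.227 nats

H(W) = −Σ p·ln p.
  −(0.375)·ln(0.375) = 0.3678
  −(0.057)·ln(0.057) = 0.1633
  −(0.211)·ln(0.211) = 0.3283
  −(0.357)·ln(0.357) = 0.3677
Sum: 0.3678 + 0.1633 + 0.3283 + 0.3677 = 1.227 nats.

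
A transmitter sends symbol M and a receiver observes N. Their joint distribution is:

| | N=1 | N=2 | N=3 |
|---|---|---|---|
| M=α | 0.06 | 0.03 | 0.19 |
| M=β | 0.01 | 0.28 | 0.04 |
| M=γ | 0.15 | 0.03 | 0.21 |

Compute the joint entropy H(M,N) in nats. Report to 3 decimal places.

1.838 nats

H(M,N) = −Σ p(x,y)·ln p(x,y) over all 9 cells.
  cell (α,1): −0.06·ln0.06 = 0.1688
  cell (α,2): −0.03·ln0.03 = 0.1052
  cell (α,3): −0.19·ln0.19 = 0.3155
  cell (β,1): −0.01·ln0.01 = 0.0461
  cell (β,2): −0.28·ln0.28 = 0.3564
  cell (β,3): −0.04·ln0.04 = 0.1288
  cell (γ,1): −0.15·ln0.15 = 0.2846
  cell (γ,2): −0.03·ln0.03 = 0.1052
  cell (γ,3): −0.21·ln0.21 = 0.3277
Sum = 1.838 nats.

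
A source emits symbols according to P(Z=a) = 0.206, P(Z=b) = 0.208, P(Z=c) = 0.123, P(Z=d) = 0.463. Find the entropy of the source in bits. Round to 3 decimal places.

1.827 bits

H(Z) = −Σ p·log₂ p.
  −(0.206)·log₂(0.206) = 0.4695
  −(0.208)·log₂(0.208) = 0.4712
  −(0.123)·log₂(0.123) = 0.3719
  −(0.463)·log₂(0.463) = 0.5144
Sum: 0.4695 + 0.4712 + 0.3719 + 0.5144 = 1.827 bits.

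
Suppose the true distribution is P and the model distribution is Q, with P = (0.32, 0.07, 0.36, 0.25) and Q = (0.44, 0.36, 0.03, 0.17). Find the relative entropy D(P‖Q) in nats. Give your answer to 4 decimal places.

0.7744 nats

D(P‖Q) = Σ p·ln(p/q).
  0.32·ln(0.32/0.44) = -0.10191
  0.07·ln(0.07/0.36) = -0.11463
  0.36·ln(0.36/0.03) = 0.89457
  0.25·ln(0.25/0.17) = 0.09642
D(P‖Q) = 0.7744 nats.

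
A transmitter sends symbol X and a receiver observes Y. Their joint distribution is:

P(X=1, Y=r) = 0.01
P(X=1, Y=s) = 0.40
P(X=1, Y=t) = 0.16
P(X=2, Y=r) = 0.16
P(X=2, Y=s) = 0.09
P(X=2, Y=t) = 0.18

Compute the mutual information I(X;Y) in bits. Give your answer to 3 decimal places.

Marginals: p(X) = (0.5700, 0.4300), p(Y) = (0.1700, 0.4900, 0.3400).
I(X;Y) = Σ p(x,y)·log₂[p(x,y)/(p(x)p(y))].
  (1,r): 0.01·log₂(0.1032) = -0.0328
  (1,s): 0.40·log₂(1.4322) = 0.2073
  (1,t): 0.16·log₂(0.8256) = -0.0442
  (2,r): 0.16·log₂(2.1888) = 0.1808
  (2,s): 0.09·log₂(0.4271) = -0.1104
  (2,t): 0.18·log₂(1.2312) = 0.0540
Sum = 0.255 bits.

0.255 bits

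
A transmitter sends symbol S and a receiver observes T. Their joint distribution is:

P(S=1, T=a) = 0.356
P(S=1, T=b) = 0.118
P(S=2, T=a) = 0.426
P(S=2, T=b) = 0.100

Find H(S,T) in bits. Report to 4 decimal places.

H(S,T) = −Σ p(x,y)·log₂ p(x,y) over all 4 cells.
  cell (1,a): −0.356·log₂0.356 = 0.53046
  cell (1,b): −0.118·log₂0.118 = 0.36381
  cell (2,a): −0.426·log₂0.426 = 0.52444
  cell (2,b): −0.100·log₂0.100 = 0.33219
Sum = 1.7509 bits.

1.7509 bits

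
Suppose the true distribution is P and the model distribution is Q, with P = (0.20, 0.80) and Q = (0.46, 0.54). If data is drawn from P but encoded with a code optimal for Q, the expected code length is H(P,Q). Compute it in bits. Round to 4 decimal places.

H(P,Q) = −Σ p·log₂ q.
  −0.20·log₂(0.46) = 0.22406
  −0.80·log₂(0.54) = 0.71117
H(P,Q) = 0.9352 bits.

0.9352 bits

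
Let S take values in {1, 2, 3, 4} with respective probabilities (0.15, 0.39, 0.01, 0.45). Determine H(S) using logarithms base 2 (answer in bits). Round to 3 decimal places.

H(S) = −Σ p·log₂ p.
  −(0.15)·log₂(0.15) = 0.4105
  −(0.39)·log₂(0.39) = 0.5298
  −(0.01)·log₂(0.01) = 0.0664
  −(0.45)·log₂(0.45) = 0.5184
Sum: 0.4105 + 0.5298 + 0.0664 + 0.5184 = 1.525 bits.

1.525 bits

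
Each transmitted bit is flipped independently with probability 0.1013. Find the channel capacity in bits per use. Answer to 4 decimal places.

0.5269 bits

Binary symmetric channel: C = 1 − h₂(ε) where h₂ is the binary entropy function.
h₂(0.1013) = −0.1013·log₂0.1013 − 0.8987·log₂0.8987 = 0.4731.
C = 1 − 0.4731 = 0.5269 bits per channel use.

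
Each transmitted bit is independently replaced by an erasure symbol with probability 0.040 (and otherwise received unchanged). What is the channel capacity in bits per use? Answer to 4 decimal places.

0.9600 bits

Binary erasure channel: capacity C = 1 − ε.
C = 1 − 0.040 = 0.9600 bits per channel use.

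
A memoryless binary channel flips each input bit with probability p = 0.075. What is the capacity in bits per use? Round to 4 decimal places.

Binary symmetric channel: C = 1 − h₂(ε) where h₂ is the binary entropy function.
h₂(0.075) = −0.075·log₂0.075 − 0.925·log₂0.925 = 0.3843.
C = 1 − 0.3843 = 0.6157 bits per channel use.

0.6157 bits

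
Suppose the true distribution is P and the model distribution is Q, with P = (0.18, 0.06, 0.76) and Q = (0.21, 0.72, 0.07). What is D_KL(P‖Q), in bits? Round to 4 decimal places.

D(P‖Q) = Σ p·log₂(p/q).
  0.18·log₂(0.18/0.21) = -0.04003
  0.06·log₂(0.06/0.72) = -0.21510
  0.76·log₂(0.76/0.07) = 2.61484
D(P‖Q) = 2.3597 bits.

2.3597 bits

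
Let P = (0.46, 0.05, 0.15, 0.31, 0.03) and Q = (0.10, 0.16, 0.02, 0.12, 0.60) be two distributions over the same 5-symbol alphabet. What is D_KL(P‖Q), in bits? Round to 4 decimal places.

1.6597 bits

D(P‖Q) = Σ p·log₂(p/q).
  0.46·log₂(0.46/0.10) = 1.01275
  0.05·log₂(0.05/0.16) = -0.08390
  0.15·log₂(0.15/0.02) = 0.43603
  0.31·log₂(0.31/0.12) = 0.42446
  0.03·log₂(0.03/0.60) = -0.12966
D(P‖Q) = 1.6597 bits.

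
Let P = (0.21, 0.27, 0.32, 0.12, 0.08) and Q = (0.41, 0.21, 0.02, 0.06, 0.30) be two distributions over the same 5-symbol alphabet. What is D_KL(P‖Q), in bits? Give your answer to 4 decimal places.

D(P‖Q) = Σ p·log₂(p/q).
  0.21·log₂(0.21/0.41) = -0.20270
  0.27·log₂(0.27/0.21) = 0.09789
  0.32·log₂(0.32/0.02) = 1.28000
  0.12·log₂(0.12/0.06) = 0.12000
  0.08·log₂(0.08/0.30) = -0.15255
D(P‖Q) = 1.1426 bits.

1.1426 bits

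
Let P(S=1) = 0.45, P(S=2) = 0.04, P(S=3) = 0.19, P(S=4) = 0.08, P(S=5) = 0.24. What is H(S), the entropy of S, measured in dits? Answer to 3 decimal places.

0.586 dits

H(S) = −Σ p·log₁₀ p.
  −(0.45)·log₁₀(0.45) = 0.1561
  −(0.04)·log₁₀(0.04) = 0.0559
  −(0.19)·log₁₀(0.19) = 0.1370
  −(0.08)·log₁₀(0.08) = 0.0878
  −(0.24)·log₁₀(0.24) = 0.1487
Sum: 0.1561 + 0.0559 + 0.1370 + 0.0878 + 0.1487 = 0.586 dits.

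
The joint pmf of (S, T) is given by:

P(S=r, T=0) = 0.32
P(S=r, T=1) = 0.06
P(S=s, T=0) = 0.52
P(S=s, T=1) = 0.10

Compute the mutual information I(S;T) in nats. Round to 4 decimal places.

0.0000 nats

Marginals: p(S) = (0.3800, 0.6200), p(T) = (0.8400, 0.1600).
I(S;T) = Σ p(x,y)·ln[p(x,y)/(p(x)p(y))].
  (r,0): 0.32·ln(1.0025) = 0.00080
  (r,1): 0.06·ln(0.9868) = -0.00079
  (s,0): 0.52·ln(0.9985) = -0.00080
  (s,1): 0.10·ln(1.0081) = 0.00080
Sum = 0.0000 nats.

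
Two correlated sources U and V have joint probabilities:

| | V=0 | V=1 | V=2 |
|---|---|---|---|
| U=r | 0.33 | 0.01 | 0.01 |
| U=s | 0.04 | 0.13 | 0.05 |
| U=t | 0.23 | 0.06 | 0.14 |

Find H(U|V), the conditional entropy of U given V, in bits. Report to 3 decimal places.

1.203 bits

Marginals: p(U) = (0.3500, 0.2200, 0.4300), p(V) = (0.6000, 0.2000, 0.2000).
H(U|V) = Σ p(V) · H(U|V=·).
  V=0: p=0.6000, H(U|V=0) = 1.2651
  V=1: p=0.2000, H(U|V=1) = 1.1412
  V=2: p=0.2000, H(U|V=2) = 1.0763
Weighted sum = 1.203 bits.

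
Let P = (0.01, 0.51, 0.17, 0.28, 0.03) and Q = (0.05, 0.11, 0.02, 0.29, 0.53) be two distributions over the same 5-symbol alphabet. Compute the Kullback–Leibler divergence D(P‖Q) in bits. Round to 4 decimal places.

D(P‖Q) = Σ p·log₂(p/q).
  0.01·log₂(0.01/0.05) = -0.02322
  0.51·log₂(0.51/0.11) = 1.12863
  0.17·log₂(0.17/0.02) = 0.52487
  0.28·log₂(0.28/0.29) = -0.01418
  0.03·log₂(0.03/0.53) = -0.12429
D(P‖Q) = 1.4918 bits.

1.4918 bits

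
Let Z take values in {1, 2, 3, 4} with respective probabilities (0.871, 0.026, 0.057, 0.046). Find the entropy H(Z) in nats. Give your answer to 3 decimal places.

0.520 nats

H(Z) = −Σ p·ln p.
  −(0.871)·ln(0.871) = 0.1203
  −(0.026)·ln(0.026) = 0.0949
  −(0.057)·ln(0.057) = 0.1633
  −(0.046)·ln(0.046) = 0.1416
Sum: 0.1203 + 0.0949 + 0.1633 + 0.1416 = 0.520 nats.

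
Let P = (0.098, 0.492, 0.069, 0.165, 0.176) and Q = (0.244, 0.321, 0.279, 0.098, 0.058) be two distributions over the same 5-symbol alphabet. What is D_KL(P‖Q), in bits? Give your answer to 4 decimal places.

D(P‖Q) = Σ p·log₂(p/q).
  0.098·log₂(0.098/0.244) = -0.12897
  0.492·log₂(0.492/0.321) = 0.30311
  0.069·log₂(0.069/0.279) = -0.13908
  0.165·log₂(0.165/0.098) = 0.12402
  0.176·log₂(0.176/0.058) = 0.28186
D(P‖Q) = 0.4409 bits.

0.4409 bits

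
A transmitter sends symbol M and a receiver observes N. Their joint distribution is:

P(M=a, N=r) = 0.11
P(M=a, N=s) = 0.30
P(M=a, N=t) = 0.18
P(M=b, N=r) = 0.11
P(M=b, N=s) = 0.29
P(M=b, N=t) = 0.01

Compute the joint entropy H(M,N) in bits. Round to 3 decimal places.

H(M,N) = −Σ p(x,y)·log₂ p(x,y) over all 6 cells.
  cell (a,r): −0.11·log₂0.11 = 0.3503
  cell (a,s): −0.30·log₂0.30 = 0.5211
  cell (a,t): −0.18·log₂0.18 = 0.4453
  cell (b,r): −0.11·log₂0.11 = 0.3503
  cell (b,s): −0.29·log₂0.29 = 0.5179
  cell (b,t): −0.01·log₂0.01 = 0.0664
Sum = 2.251 bits.

2.251 bits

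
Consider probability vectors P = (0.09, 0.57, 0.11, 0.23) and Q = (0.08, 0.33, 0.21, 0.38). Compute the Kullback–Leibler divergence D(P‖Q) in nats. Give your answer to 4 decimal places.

0.1355 nats

D(P‖Q) = Σ p·ln(p/q).
  0.09·ln(0.09/0.08) = 0.01060
  0.57·ln(0.57/0.33) = 0.31153
  0.11·ln(0.11/0.21) = -0.07113
  0.23·ln(0.23/0.38) = -0.11548
D(P‖Q) = 0.1355 nats.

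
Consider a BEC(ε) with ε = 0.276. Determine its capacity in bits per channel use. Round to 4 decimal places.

Binary erasure channel: capacity C = 1 − ε.
C = 1 − 0.276 = 0.7240 bits per channel use.

0.7240 bits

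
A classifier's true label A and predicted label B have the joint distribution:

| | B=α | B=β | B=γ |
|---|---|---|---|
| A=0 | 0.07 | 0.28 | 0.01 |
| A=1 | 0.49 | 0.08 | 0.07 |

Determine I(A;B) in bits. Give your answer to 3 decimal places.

0.320 bits

Marginals: p(A) = (0.3600, 0.6400), p(B) = (0.5600, 0.3600, 0.0800).
I(A;B) = Σ p(x,y)·log₂[p(x,y)/(p(x)p(y))].
  (0,α): 0.07·log₂(0.3472) = -0.1068
  (0,β): 0.28·log₂(2.1605) = 0.3112
  (0,γ): 0.01·log₂(0.3472) = -0.0153
  (1,α): 0.49·log₂(1.3672) = 0.2211
  (1,β): 0.08·log₂(0.3472) = -0.1221
  (1,γ): 0.07·log₂(1.3672) = 0.0316
Sum = 0.320 bits.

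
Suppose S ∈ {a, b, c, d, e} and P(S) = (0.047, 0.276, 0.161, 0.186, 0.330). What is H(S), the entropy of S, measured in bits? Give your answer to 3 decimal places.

H(S) = −Σ p·log₂ p.
  −(0.047)·log₂(0.047) = 0.2073
  −(0.276)·log₂(0.276) = 0.5126
  −(0.161)·log₂(0.161) = 0.4242
  −(0.186)·log₂(0.186) = 0.4514
  −(0.330)·log₂(0.330) = 0.5278
Sum: 0.2073 + 0.5126 + 0.4242 + 0.4514 + 0.5278 = 2.123 bits.

2.123 bits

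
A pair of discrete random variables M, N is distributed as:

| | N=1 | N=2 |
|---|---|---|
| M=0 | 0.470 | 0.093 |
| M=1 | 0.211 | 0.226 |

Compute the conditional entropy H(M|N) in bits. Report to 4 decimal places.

Marginals: p(M) = (0.5630, 0.4370), p(N) = (0.6810, 0.3190).
H(M|N) = Σ p(N) · H(M|N=·).
  N=1: p=0.6810, H(M|N=1) = 0.8930
  N=2: p=0.3190, H(M|N=2) = 0.8707
Weighted sum = 0.8859 bits.

0.8859 bits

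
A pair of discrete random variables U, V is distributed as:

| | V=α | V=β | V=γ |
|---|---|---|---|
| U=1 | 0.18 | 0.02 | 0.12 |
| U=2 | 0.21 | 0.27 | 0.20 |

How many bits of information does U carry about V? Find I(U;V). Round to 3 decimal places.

Marginals: p(U) = (0.3200, 0.6800), p(V) = (0.3900, 0.2900, 0.3200).
I(U;V) = Σ p(x,y)·log₂[p(x,y)/(p(x)p(y))].
  (1,α): 0.18·log₂(1.4423) = 0.0951
  (1,β): 0.02·log₂(0.2155) = -0.0443
  (1,γ): 0.12·log₂(1.1719) = 0.0275
  (2,α): 0.21·log₂(0.7919) = -0.0707
  (2,β): 0.27·log₂(1.3692) = 0.1224
  (2,γ): 0.20·log₂(0.9191) = -0.0243
Sum = 0.106 bits.

0.106 bits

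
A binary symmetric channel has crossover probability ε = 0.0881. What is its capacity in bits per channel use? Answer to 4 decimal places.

Binary symmetric channel: C = 1 − h₂(ε) where h₂ is the binary entropy function.
h₂(0.0881) = −0.0881·log₂0.0881 − 0.9119·log₂0.9119 = 0.4301.
C = 1 − 0.4301 = 0.5699 bits per channel use.

0.5699 bits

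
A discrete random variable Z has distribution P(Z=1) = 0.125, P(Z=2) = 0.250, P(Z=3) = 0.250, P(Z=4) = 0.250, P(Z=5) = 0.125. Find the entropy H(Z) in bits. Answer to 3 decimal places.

H(Z) = −Σ p·log₂ p.
  −(0.125)·log₂(0.125) = 0.3750
  −(0.250)·log₂(0.250) = 0.5000
  −(0.250)·log₂(0.250) = 0.5000
  −(0.250)·log₂(0.250) = 0.5000
  −(0.125)·log₂(0.125) = 0.3750
Sum: 0.3750 + 0.5000 + 0.5000 + 0.5000 + 0.3750 = 2.250 bits.

2.250 bits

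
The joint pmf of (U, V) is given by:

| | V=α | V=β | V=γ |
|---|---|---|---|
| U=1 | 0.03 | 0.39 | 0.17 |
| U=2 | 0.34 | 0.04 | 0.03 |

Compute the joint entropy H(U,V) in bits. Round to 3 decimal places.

H(U,V) = −Σ p(x,y)·log₂ p(x,y) over all 6 cells.
  cell (1,α): −0.03·log₂0.03 = 0.1518
  cell (1,β): −0.39·log₂0.39 = 0.5298
  cell (1,γ): −0.17·log₂0.17 = 0.4346
  cell (2,α): −0.34·log₂0.34 = 0.5292
  cell (2,β): −0.04·log₂0.04 = 0.1858
  cell (2,γ): −0.03·log₂0.03 = 0.1518
Sum = 1.983 bits.

1.983 bits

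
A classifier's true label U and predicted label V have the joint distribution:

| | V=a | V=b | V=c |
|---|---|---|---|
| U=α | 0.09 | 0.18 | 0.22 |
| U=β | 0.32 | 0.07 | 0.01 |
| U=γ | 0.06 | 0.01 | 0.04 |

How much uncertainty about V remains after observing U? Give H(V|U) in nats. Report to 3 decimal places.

Chain rule: H(V|U) = H(U,V) − H(U).
Marginals: p(U) = (0.4900, 0.4000, 0.1100), p(V) = (0.4700, 0.2600, 0.2700).
H(U,V) = 1.7989 nats; H(U) = 0.9589 nats.
H(V|U) = 1.7989 − 0.9589 = 0.840 nats.

0.840 nats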